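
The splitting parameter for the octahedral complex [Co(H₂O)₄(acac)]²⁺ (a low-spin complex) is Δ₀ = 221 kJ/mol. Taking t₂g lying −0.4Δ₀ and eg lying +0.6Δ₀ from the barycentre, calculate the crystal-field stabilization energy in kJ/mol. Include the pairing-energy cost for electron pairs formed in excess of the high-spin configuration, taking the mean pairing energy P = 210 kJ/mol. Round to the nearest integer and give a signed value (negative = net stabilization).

Ligand charges: 4×(+0) from H₂O and 1×(-1) from acac⁻ sum to -1; with overall charge +2, Co is +3.
Group 9 minus oxidation state +3 gives a d⁶ configuration for Co³⁺.
Configuration: t₂g⁶ eg⁰.
Orbital CFSE = 6(-0.4) + 0(0.6) = -2.4Δ₀ = -2.4 × 221 = -530 kJ/mol.
High-spin d⁶ would be t₂g⁴ eg² with 1 pair; low-spin has 3, so 2 excess pairs cost +2P = +420 kJ/mol.
Net CFSE = -530 + 420 = -110 kJ/mol.

-110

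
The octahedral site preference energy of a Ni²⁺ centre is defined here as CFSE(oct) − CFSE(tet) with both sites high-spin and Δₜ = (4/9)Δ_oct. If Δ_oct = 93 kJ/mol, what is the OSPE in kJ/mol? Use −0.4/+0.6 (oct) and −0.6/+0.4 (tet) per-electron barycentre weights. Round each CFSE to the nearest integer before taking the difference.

-79

Group 10 minus oxidation state +2 gives a d⁸ configuration for Ni²⁺.
Octahedral high-spin t₂g⁶ eg²: CFSE = -1.2 × 93 = -112 kJ/mol.
Tetrahedral e⁴ t₂⁴ gives -0.8Δₜ = -0.8 × (4/9) × 93 = -33 kJ/mol.
Subtracting, OSPE = -112 − (-33) = -79 kJ/mol.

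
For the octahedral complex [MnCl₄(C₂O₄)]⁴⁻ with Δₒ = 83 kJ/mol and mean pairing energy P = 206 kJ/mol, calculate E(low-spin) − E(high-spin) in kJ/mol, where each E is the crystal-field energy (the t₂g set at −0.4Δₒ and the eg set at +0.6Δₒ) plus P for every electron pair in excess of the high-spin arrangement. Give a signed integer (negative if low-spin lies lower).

246

Ligand charges: 4×(-1) from Cl⁻ and 1×(-2) from C₂O₄²⁻ sum to -6; with overall charge -4, Mn is +2.
Group 7 minus oxidation state +2 gives a d⁵ configuration for Mn²⁺.
In the high-spin limit (t₂g³ eg²) the orbital term is 0.0Δₒ = 0 kJ/mol, with no excess pairing.
For low-spin the configuration is t₂g⁵ eg⁰: orbital energy -2.0 × 83 = -166 kJ/mol, and 2 additional pairs relative to high-spin add 412 kJ/mol, giving 246 kJ/mol.
E(LS) − E(HS) = 246 − (0) = 246 kJ/mol.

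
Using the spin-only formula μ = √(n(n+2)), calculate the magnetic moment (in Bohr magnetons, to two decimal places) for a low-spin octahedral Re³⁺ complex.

2.83 Bohr magnetons

Re sits in group 7; removing 3 electrons leaves Re³⁺ with 7 − 3 = 4 d electrons.
Configuration: t₂g⁴ eg⁰ → 2 unpaired electrons.
μ(spin-only) = √[2(2+2)] = √8 ≈ 2.83 Bohr magnetons.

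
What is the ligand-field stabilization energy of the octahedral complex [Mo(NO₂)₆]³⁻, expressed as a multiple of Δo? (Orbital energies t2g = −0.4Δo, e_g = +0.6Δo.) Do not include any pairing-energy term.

Each NO₂⁻ contributes -1; 6 × (-1) = -6. With overall charge -3, Mo is in the +3 oxidation state.
Mo sits in group 6; removing 3 electrons leaves Mo³⁺ with 6 − 3 = 3 d electrons.
For octahedral d³ the high- and low-spin configurations coincide.
Configuration: t2g^3 e_g^0.
CFSE = 3(-0.4Δo) + 0(0.6Δo) = -1.2Δo + 0.0Δo = -1.2Δo.

-1.2 Δo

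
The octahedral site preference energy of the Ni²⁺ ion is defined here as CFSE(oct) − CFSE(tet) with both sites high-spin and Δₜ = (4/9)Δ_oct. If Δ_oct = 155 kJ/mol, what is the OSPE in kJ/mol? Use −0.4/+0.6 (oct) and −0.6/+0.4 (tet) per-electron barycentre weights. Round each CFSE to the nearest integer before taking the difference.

Ni²⁺: group 10, so d-count = 10 − 2 = 8.
Octahedral high-spin t₂g⁶ eg²: CFSE = -1.2 × 155 = -186 kJ/mol.
Tetrahedral e⁴ t₂⁴ gives -0.8Δₜ = -0.8 × (4/9) × 155 = -55 kJ/mol.
Subtracting, OSPE = -186 − (-55) = -131 kJ/mol.

-131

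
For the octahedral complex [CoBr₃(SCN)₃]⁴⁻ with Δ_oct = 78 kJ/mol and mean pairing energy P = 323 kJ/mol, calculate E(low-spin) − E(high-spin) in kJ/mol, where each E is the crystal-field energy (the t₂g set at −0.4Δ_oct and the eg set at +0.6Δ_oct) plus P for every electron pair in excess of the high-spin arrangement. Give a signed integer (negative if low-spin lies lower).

Ligand charges: 3×(-1) from Br⁻ and 3×(-1) from SCN⁻ sum to -6; with overall charge -4, Co is +2.
Group 9 minus oxidation state +2 gives a d⁷ configuration for Co²⁺.
In the high-spin limit (t₂g⁵ eg²) the orbital term is -0.8Δ_oct = -62 kJ/mol, with no excess pairing.
Low-spin: t₂g⁶ eg¹, orbital CFSE = -1.8Δ_oct = -140 kJ/mol; plus 1 excess pair × P = +323 kJ/mol; total 183 kJ/mol.
The difference is 183 − (-62) = 245 kJ/mol, so high-spin lies lower.

245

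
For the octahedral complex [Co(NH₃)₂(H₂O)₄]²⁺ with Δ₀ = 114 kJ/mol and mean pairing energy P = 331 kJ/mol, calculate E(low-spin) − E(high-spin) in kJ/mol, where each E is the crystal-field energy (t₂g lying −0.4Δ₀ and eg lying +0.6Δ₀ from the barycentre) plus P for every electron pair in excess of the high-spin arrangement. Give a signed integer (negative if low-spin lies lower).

217

Ligand charges: 2×(+0) from NH₃ and 4×(+0) from H₂O sum to +0; with overall charge +2, Co is +2.
Co is in group 9, so Co²⁺ is d⁷ (9 − 2 = 7).
High-spin d⁷ fills as t₂g⁵ eg² with CFSE 5(−0.4) + 2(+0.6) = -0.8Δ₀ = -91 kJ/mol.
For low-spin the configuration is t₂g⁶ eg¹: orbital energy -1.8 × 114 = -205 kJ/mol, and 1 additional pair relative to high-spin adds 331 kJ/mol, giving 126 kJ/mol.
Thus E(LS) − E(HS) = 217 kJ/mol.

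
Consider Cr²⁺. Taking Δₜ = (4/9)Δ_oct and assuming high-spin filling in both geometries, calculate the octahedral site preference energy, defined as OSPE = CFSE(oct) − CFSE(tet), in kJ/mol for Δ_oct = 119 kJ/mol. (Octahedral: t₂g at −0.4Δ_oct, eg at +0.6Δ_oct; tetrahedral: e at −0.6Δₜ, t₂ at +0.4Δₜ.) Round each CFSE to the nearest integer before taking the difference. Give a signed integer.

Group 6 minus oxidation state +2 gives a d⁴ configuration for Cr²⁺.
Octahedral high-spin t₂g³ eg¹: CFSE = -0.6 × 119 = -71 kJ/mol.
In a tetrahedral site the filling is e² t₂²: CFSE(tet) = -0.4Δₜ = -0.4 × (4/9)(119) = -21 kJ/mol.
OSPE = -71 − (-21) = -50 kJ/mol.

-50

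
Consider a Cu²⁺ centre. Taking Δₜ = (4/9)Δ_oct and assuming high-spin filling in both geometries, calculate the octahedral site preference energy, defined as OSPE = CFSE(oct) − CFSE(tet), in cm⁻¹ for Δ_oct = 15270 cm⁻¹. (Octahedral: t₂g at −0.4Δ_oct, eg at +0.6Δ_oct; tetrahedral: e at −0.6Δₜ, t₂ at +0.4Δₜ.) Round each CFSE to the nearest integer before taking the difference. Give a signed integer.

-6447

Cu sits in group 11; removing 2 electrons leaves Cu²⁺ with 11 − 2 = 9 d electrons.
Octahedral high-spin t2g^6 e_g^3: CFSE = -0.6 × 15270 = -9162 cm⁻¹.
Tetrahedral e^4 t2^5 gives -0.4Δₜ = -0.4 × (4/9) × 15270 = -2715 cm⁻¹.
OSPE = -9162 − (-2715) = -6447 cm⁻¹.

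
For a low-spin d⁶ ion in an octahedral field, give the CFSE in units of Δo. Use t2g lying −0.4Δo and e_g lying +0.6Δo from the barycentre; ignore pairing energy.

Configuration: t2g^6 e_g^0.
CFSE = 6(-0.4Δo) + 0(0.6Δo) = -2.4Δo + 0.0Δo = -2.4Δo.

-2.4 Δo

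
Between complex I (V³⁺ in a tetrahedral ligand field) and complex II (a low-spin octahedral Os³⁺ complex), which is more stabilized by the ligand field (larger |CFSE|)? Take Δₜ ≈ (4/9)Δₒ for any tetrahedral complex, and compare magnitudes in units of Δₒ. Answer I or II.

II

I: V sits in group 5; removing 3 electrons leaves V³⁺ with 5 − 3 = 2 d electrons; Tetrahedral splitting is small, so the complex is high-spin; e² t₂⁰, CFSE = -1.2Δₜ ≈ -0.53Δₒ.
II: Group 8 minus oxidation state +3 gives a d⁵ configuration for Os³⁺; t2g^5 e_g^0, CFSE = -2.0Δₒ.
So II has the larger |CFSE|.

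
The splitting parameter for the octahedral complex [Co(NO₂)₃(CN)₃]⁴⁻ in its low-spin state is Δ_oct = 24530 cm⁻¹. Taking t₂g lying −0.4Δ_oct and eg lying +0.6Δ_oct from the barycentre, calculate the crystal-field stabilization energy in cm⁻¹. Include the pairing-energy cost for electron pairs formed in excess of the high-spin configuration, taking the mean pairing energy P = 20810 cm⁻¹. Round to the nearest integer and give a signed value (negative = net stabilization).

Ligand charges: 3×(-1) from NO₂⁻ and 3×(-1) from CN⁻ sum to -6; with overall charge -4, Co is +2.
Co sits in group 9; removing 2 electrons leaves Co²⁺ with 9 − 2 = 7 d electrons.
Electron filling gives t₂g⁶ eg¹.
Orbital CFSE = 6(-0.4) + 1(0.6) = -1.8Δ_oct = -1.8 × 24530 = -44154 cm⁻¹.
Pairing penalty: 3 pairs vs 2 in the high-spin reference → 1 extra × P = 20810 cm⁻¹.
Overall CFSE = -44154 + 20810 = -23344 cm⁻¹.

-23344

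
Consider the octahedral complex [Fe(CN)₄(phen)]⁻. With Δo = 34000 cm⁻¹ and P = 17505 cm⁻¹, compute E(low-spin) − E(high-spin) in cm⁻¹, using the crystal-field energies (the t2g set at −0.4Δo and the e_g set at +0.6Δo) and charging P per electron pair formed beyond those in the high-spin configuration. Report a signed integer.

Ligand charges: 4×(-1) from CN⁻ and 1×(+0) from phen sum to -4; with overall charge -1, Fe is +3.
Fe sits in group 8; removing 3 electrons leaves Fe³⁺ with 8 − 3 = 5 d electrons.
High-spin d⁵ fills as t2g^3 e_g^2 with CFSE 3(−0.4) + 2(+0.6) = 0.0Δo = 0 cm⁻¹.
Low-spin: t2g^5 e_g^0, orbital CFSE = -2.0Δo = -68000 cm⁻¹; plus 2 excess pairs × P = +35010 cm⁻¹; total -32990 cm⁻¹.
Thus E(LS) − E(HS) = -32990 cm⁻¹.

-32990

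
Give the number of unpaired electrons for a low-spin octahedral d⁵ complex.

1

Configuration: t2g^5 e_g^0, giving 1 unpaired electron.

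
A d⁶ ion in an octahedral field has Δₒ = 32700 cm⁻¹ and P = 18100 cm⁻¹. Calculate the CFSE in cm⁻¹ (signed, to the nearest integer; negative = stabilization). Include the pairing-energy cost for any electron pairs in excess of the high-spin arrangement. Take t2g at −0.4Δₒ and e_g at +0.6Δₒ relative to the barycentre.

-42280

Since Δₒ = 32700 cm⁻¹ > P = 18100 cm⁻¹, the complex adopts the low-spin configuration.
That gives t2g^6 e_g^0.
Orbital CFSE = -2.4Δₒ = -2.4 × 32700 = -78480 cm⁻¹.
Excess pairs vs high-spin: 3 − 1 = 2; pairing cost = +36200 cm⁻¹.
Net CFSE = -78480 + 36200 = -42280 cm⁻¹.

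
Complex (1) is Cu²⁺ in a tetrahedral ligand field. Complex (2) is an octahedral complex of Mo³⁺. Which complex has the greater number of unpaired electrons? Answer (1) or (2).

(1): Cu is in group 11, so Cu²⁺ is d⁹ (11 − 2 = 9); With tetrahedral geometry the complex is necessarily high-spin; e⁴ t₂⁵ → 1 unpaired.
(2): Group 6 minus oxidation state +3 gives a d³ configuration for Mo³⁺; t₂g³ eg⁰ → 3 unpaired.
So (2) has more unpaired electrons.

(2)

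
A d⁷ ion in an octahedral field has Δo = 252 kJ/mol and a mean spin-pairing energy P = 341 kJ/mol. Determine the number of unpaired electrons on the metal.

3

With Δo < P the complex is high-spin.
Filling d⁷ accordingly: t2g^5 e_g^2.
Unpaired electrons: 3.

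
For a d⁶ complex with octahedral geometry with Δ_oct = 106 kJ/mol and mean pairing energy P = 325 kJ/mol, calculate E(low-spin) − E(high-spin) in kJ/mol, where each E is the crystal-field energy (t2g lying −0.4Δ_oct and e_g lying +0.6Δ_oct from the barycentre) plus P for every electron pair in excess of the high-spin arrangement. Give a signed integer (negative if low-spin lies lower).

438

High-spin: t2g^4 e_g^2, CFSE = -0.4Δ_oct = -42 kJ/mol.
For low-spin the configuration is t2g^6 e_g^0: orbital energy -2.4 × 106 = -254 kJ/mol, and 2 additional pairs relative to high-spin add 650 kJ/mol, giving 396 kJ/mol.
The difference is 396 − (-42) = 438 kJ/mol, so high-spin lies lower.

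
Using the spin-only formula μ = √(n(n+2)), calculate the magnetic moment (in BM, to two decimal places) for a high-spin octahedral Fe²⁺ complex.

4.90 BM

Fe sits in group 8; removing 2 electrons leaves Fe²⁺ with 8 − 2 = 6 d electrons.
Configuration: t₂g⁴ eg² → 4 unpaired electrons.
μ(spin-only) = √[4(4+2)] = √24 ≈ 4.90 BM.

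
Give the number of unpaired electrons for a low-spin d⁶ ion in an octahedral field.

Configuration: t₂g⁶ eg⁰, giving 0 unpaired electrons.

0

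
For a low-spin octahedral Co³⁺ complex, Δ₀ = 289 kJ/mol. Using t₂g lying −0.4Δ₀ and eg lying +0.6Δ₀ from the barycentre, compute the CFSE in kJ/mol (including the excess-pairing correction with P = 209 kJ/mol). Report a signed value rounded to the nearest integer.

-276

Co sits in group 9; removing 3 electrons leaves Co³⁺ with 9 − 3 = 6 d electrons.
Configuration: t₂g⁶ eg⁰.
Orbital CFSE = 6(-0.4) + 0(0.6) = -2.4Δ₀ = -2.4 × 289 = -694 kJ/mol.
Relative to high-spin t₂g⁴ eg² (1 paired), the low-spin configuration has 2 additional pairs, contributing +2 × 209 = +418 kJ/mol.
Combining: -694 + 418 = -276 kJ/mol.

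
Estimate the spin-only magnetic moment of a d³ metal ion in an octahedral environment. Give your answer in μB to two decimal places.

3.87 μB

Configuration: t₂g³ eg⁰ → 3 unpaired electrons.
μ(spin-only) = √[3(3+2)] = √15 ≈ 3.87 μB.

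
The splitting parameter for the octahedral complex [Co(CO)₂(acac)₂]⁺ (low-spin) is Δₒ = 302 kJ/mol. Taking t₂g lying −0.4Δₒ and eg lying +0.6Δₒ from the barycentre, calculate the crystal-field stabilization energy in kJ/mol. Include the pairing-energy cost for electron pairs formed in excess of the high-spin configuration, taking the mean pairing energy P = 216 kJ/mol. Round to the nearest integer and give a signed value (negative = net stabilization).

-293

Ligand charges: 2×(+0) from CO and 2×(-1) from acac⁻ sum to -2; with overall charge +1, Co is +3.
Group 9 minus oxidation state +3 gives a d⁶ configuration for Co³⁺.
Electron filling gives t₂g⁶ eg⁰.
The orbital stabilization is -2.4Δₒ = -2.4 × 302 = -725 kJ/mol.
Relative to high-spin t₂g⁴ eg² (1 paired), the low-spin configuration has 2 additional pairs, contributing +2 × 216 = +432 kJ/mol.
Overall CFSE = -725 + 432 = -293 kJ/mol.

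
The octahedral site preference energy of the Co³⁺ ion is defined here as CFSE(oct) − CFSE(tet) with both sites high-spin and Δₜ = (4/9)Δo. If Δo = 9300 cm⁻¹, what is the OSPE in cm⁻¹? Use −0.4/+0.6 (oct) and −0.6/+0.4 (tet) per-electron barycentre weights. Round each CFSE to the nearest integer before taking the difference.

-1240

Co is in group 9, so Co³⁺ is d⁶ (9 − 3 = 6).
Octahedral high-spin t2g^4 e_g^2: CFSE = -0.4 × 9300 = -3720 cm⁻¹.
In a tetrahedral site the filling is e^3 t2^3: CFSE(tet) = -0.6Δₜ = -0.6 × (4/9)(9300) = -2480 cm⁻¹.
OSPE = CFSE(oct) − CFSE(tet) = -3720 − (-2480) = -1240 cm⁻¹.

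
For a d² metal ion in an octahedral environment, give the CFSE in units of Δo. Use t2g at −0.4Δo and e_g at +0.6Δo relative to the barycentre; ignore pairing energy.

For octahedral d² the high- and low-spin configurations coincide.
Configuration: t2g^2 e_g^0.
CFSE = 2(-0.4Δo) + 0(0.6Δo) = -0.8Δo + 0.0Δo = -0.8Δo.

-0.8 Δo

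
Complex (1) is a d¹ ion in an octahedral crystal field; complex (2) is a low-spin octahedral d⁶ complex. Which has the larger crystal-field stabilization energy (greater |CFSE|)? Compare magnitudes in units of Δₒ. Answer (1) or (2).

(1): t₂g¹ eg⁰, CFSE = -0.4Δₒ.
(2): t₂g⁶ eg⁰, CFSE = -2.4Δₒ.
So (2) has the larger |CFSE|.

(2)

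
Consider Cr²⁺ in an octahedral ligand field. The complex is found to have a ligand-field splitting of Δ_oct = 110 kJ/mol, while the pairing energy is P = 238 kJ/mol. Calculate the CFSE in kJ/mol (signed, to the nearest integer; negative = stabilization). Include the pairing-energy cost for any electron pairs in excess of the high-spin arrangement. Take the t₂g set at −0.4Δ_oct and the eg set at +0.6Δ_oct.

Cr²⁺: group 6, so d-count = 6 − 2 = 4.
Δ_oct < P, so pairing is avoided: the ground state is high-spin.
Configuration: t₂g³ eg¹.
Orbital CFSE = -0.6Δ_oct = -0.6 × 110 = -66 kJ/mol.
High-spin has no excess pairs, so no pairing correction applies.

-66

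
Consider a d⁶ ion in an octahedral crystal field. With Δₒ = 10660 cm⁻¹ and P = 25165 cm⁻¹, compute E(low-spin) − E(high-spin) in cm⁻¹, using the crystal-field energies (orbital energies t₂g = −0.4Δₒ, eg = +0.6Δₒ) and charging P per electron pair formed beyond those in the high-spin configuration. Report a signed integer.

29010

High-spin d⁶ fills as t₂g⁴ eg² with CFSE 4(−0.4) + 2(+0.6) = -0.4Δₒ = -4264 cm⁻¹.
Low-spin: t₂g⁶ eg⁰, orbital CFSE = -2.4Δₒ = -25584 cm⁻¹; plus 2 excess pairs × P = +50330 cm⁻¹; total 24746 cm⁻¹.
Thus E(LS) − E(HS) = 29010 cm⁻¹.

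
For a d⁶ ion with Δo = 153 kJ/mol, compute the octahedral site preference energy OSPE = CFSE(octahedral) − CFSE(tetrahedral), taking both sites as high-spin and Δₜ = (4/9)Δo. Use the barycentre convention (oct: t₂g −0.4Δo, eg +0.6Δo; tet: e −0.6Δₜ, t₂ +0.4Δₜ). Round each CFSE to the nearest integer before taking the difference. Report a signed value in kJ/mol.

-20

Octahedral (high-spin): t2g^4 e_g^2, CFSE = 4(−0.4) + 2(+0.6) = -0.4Δo = -0.4 × 153 = -61 kJ/mol.
In a tetrahedral site the filling is e^3 t2^3: CFSE(tet) = -0.6Δₜ = -0.6 × (4/9)(153) = -41 kJ/mol.
OSPE = CFSE(oct) − CFSE(tet) = -61 − (-41) = -20 kJ/mol.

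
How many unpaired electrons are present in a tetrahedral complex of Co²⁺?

3

Group 9 minus oxidation state +2 gives a d⁷ configuration for Co²⁺.
Tetrahedral splitting is small, so the complex is high-spin.
Configuration: e⁴ t₂³, giving 3 unpaired electrons.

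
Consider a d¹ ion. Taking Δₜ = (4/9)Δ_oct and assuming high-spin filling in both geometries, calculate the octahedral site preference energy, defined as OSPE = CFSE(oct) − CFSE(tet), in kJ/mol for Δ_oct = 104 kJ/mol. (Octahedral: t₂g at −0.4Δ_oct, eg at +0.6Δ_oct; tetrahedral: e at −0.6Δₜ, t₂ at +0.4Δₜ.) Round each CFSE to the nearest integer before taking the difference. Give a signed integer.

-14

Octahedral high-spin t₂g¹ eg⁰: CFSE = -0.4 × 104 = -42 kJ/mol.
Tetrahedral: e¹ t₂⁰, CFSE = 1(−0.6) + 0(+0.4) = -0.6Δₜ = -0.6 × (4/9) × 104 = -28 kJ/mol.
OSPE = -42 − (-28) = -14 kJ/mol.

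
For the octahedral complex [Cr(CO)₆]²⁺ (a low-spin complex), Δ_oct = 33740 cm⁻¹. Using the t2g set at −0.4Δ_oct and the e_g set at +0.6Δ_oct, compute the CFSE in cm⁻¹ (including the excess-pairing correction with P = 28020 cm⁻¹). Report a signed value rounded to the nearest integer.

-25964

CO is neutral, so the +2 overall charge sits on Cr: oxidation state +2.
Group 6 minus oxidation state +2 gives a d⁴ configuration for Cr²⁺.
Electron filling gives t2g^4 e_g^0.
Orbital CFSE = 4(-0.4) + 0(0.6) = -1.6Δ_oct = -1.6 × 33740 = -53984 cm⁻¹.
High-spin d⁴ would be t2g^3 e_g^1 with 0 pairs; low-spin has 1, so 1 excess pair costs +1P = +28020 cm⁻¹.
Overall CFSE = -53984 + 28020 = -25964 cm⁻¹.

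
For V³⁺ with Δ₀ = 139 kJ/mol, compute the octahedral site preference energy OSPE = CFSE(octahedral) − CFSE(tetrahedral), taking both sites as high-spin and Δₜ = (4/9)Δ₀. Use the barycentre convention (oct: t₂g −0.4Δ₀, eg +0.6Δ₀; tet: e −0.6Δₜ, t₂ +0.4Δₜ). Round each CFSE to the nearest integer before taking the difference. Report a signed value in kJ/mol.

V is in group 5, so V³⁺ is d² (5 − 3 = 2).
Octahedral (high-spin): t₂g² eg⁰, CFSE = 2(−0.4) + 0(+0.6) = -0.8Δ₀ = -0.8 × 139 = -111 kJ/mol.
Tetrahedral: e² t₂⁰, CFSE = 2(−0.6) + 0(+0.4) = -1.2Δₜ = -1.2 × (4/9) × 139 = -74 kJ/mol.
OSPE = CFSE(oct) − CFSE(tet) = -111 − (-74) = -37 kJ/mol.

-37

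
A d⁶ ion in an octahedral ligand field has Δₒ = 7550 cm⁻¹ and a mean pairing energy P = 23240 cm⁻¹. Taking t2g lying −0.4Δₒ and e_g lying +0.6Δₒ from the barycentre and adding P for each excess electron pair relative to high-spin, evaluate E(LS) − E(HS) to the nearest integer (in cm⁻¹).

31380

High-spin d⁶ fills as t2g^4 e_g^2 with CFSE 4(−0.4) + 2(+0.6) = -0.4Δₒ = -3020 cm⁻¹.
For low-spin the configuration is t2g^6 e_g^0: orbital energy -2.4 × 7550 = -18120 cm⁻¹, and 2 additional pairs relative to high-spin add 46480 cm⁻¹, giving 28360 cm⁻¹.
Thus E(LS) − E(HS) = 31380 cm⁻¹.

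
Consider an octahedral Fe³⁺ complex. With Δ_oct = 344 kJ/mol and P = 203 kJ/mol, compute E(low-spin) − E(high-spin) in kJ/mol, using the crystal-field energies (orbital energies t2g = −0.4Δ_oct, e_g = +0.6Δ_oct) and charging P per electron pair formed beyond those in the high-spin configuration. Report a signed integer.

-282

Fe is in group 8, so Fe³⁺ is d⁵ (8 − 3 = 5).
In the high-spin limit (t2g^3 e_g^2) the orbital term is 0.0Δ_oct = 0 kJ/mol, with no excess pairing.
Low-spin: t2g^5 e_g^0, orbital CFSE = -2.0Δ_oct = -688 kJ/mol; plus 2 excess pairs × P = +406 kJ/mol; total -282 kJ/mol.
The difference is -282 − (0) = -282 kJ/mol, so low-spin lies lower.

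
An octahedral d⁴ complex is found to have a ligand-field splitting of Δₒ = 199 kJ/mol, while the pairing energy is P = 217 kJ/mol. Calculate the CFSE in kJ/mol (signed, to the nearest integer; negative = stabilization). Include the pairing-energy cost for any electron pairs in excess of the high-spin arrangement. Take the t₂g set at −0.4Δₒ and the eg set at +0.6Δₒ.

-119

Δₒ < P, so pairing is avoided: the ground state is high-spin.
Configuration: t₂g³ eg¹.
Orbital CFSE = -0.6Δₒ = -0.6 × 199 = -119 kJ/mol.
High-spin has no excess pairs, so no pairing correction applies.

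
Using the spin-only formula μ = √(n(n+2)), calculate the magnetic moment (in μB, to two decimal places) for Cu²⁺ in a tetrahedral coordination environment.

Cu is in group 11, so Cu²⁺ is d⁹ (11 − 2 = 9).
Tetrahedral splitting is small, so the complex is high-spin.
Configuration: e⁴ t₂⁵ → 1 unpaired electron.
μ(spin-only) = √[1(1+2)] = √3 ≈ 1.73 μB.

1.73 μB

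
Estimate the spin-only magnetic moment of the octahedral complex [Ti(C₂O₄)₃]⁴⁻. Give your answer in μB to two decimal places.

Each C₂O₄²⁻ contributes -2; 3 × (-2) = -6. With overall charge -4, Ti is in the +2 oxidation state.
Ti is in group 4, so Ti²⁺ is d² (4 − 2 = 2).
Configuration: t2g^2 e_g^0 → 2 unpaired electrons.
μ(spin-only) = √[2(2+2)] = √8 ≈ 2.83 μB.

2.83 μB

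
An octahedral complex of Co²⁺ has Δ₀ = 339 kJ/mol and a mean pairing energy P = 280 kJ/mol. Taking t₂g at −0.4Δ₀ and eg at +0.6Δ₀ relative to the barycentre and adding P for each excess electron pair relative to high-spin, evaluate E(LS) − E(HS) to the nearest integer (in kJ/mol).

Group 9 minus oxidation state +2 gives a d⁷ configuration for Co²⁺.
In the high-spin limit (t₂g⁵ eg²) the orbital term is -0.8Δ₀ = -271 kJ/mol, with no excess pairing.
Low-spin t₂g⁶ eg¹ gives -1.8Δ₀ = -610 kJ/mol, but forming 1 extra pair costs 1P = 280 kJ/mol, so E(LS) = -610 + 280 = -330 kJ/mol.
The difference is -330 − (-271) = -59 kJ/mol, so low-spin lies lower.

-59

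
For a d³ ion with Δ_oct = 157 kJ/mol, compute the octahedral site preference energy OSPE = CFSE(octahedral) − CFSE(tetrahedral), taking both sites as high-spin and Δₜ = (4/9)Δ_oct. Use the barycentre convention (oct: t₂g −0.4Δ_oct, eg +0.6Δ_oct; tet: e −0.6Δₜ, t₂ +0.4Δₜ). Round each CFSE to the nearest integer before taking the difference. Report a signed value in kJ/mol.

-132

Octahedral high-spin t₂g³ eg⁰: CFSE = -1.2 × 157 = -188 kJ/mol.
Tetrahedral e² t₂¹ gives -0.8Δₜ = -0.8 × (4/9) × 157 = -56 kJ/mol.
Subtracting, OSPE = -188 − (-56) = -132 kJ/mol.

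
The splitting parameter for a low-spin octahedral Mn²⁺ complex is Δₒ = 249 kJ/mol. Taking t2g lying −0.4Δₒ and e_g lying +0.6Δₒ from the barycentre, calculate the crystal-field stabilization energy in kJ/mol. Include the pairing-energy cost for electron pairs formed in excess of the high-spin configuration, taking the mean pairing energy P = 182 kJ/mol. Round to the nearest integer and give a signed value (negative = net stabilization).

Mn is in group 7, so Mn²⁺ is d⁵ (7 − 2 = 5).
Electron filling gives t2g^5 e_g^0.
Orbital CFSE = 5(-0.4) + 0(0.6) = -2.0Δₒ = -2.0 × 249 = -498 kJ/mol.
Relative to high-spin t2g^3 e_g^2 (0 paired), the low-spin configuration has 2 additional pairs, contributing +2 × 182 = +364 kJ/mol.
Net CFSE = -498 + 364 = -134 kJ/mol.

-134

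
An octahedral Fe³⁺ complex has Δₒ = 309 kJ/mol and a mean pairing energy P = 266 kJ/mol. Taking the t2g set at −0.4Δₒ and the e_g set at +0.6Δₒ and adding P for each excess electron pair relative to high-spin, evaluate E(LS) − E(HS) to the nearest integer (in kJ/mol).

-86

Fe³⁺: group 8, so d-count = 8 − 3 = 5.
High-spin d⁵ fills as t2g^3 e_g^2 with CFSE 3(−0.4) + 2(+0.6) = 0.0Δₒ = 0 kJ/mol.
For low-spin the configuration is t2g^5 e_g^0: orbital energy -2.0 × 309 = -618 kJ/mol, and 2 additional pairs relative to high-spin add 532 kJ/mol, giving -86 kJ/mol.
E(LS) − E(HS) = -86 − (0) = -86 kJ/mol.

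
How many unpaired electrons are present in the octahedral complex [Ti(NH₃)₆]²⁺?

NH₃ is neutral, so the +2 overall charge sits on Ti: oxidation state +2.
Ti is in group 4, so Ti²⁺ is d² (4 − 2 = 2).
For octahedral d² the high- and low-spin configurations coincide.
Configuration: t₂g² eg⁰, giving 2 unpaired electrons.

2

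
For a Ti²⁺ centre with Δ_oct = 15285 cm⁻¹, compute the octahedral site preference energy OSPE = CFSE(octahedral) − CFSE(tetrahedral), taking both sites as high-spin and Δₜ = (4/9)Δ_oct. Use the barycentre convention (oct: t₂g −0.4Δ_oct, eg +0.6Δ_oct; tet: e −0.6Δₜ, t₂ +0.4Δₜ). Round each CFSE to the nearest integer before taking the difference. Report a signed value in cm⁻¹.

Group 4 minus oxidation state +2 gives a d² configuration for Ti²⁺.
In an octahedral site d² (HS) is t2g^2 e_g^0, giving CFSE(oct) = -0.8Δ_oct = -12228 cm⁻¹.
Tetrahedral e^2 t2^0 gives -1.2Δₜ = -1.2 × (4/9) × 15285 = -8152 cm⁻¹.
OSPE = -12228 − (-8152) = -4076 cm⁻¹.

-4076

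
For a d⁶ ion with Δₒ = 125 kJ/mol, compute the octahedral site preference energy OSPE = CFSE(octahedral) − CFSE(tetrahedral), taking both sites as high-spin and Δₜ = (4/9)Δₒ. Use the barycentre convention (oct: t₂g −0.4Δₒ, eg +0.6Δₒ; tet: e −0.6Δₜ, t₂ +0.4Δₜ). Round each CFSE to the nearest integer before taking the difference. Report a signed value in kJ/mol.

-17

In an octahedral site d⁶ (HS) is t₂g⁴ eg², giving CFSE(oct) = -0.4Δₒ = -50 kJ/mol.
Tetrahedral e³ t₂³ gives -0.6Δₜ = -0.6 × (4/9) × 125 = -33 kJ/mol.
Subtracting, OSPE = -50 − (-33) = -17 kJ/mol.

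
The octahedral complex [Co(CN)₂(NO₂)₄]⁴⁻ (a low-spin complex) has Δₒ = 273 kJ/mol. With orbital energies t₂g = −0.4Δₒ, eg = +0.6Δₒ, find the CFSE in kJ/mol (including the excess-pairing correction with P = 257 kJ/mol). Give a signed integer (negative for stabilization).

-234

Ligand charges: 2×(-1) from CN⁻ and 4×(-1) from NO₂⁻ sum to -6; with overall charge -4, Co is +2.
Group 9 minus oxidation state +2 gives a d⁷ configuration for Co²⁺.
The d⁷ electrons fill as t₂g⁶ eg¹.
Orbital CFSE = 6(-0.4) + 1(0.6) = -1.8Δₒ = -1.8 × 273 = -491 kJ/mol.
High-spin d⁷ would be t₂g⁵ eg² with 2 pairs; low-spin has 3, so 1 excess pair costs +1P = +257 kJ/mol.
Overall CFSE = -491 + 257 = -234 kJ/mol.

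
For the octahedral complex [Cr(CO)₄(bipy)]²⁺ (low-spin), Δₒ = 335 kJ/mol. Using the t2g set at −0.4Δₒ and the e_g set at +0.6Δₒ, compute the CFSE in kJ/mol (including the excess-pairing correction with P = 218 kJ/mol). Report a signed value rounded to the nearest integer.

Ligand charges: 4×(+0) from CO and 1×(+0) from bipy sum to +0; with overall charge +2, Cr is +2.
Cr is in group 6, so Cr²⁺ is d⁴ (6 − 2 = 4).
The d⁴ electrons fill as t2g^4 e_g^0.
The orbital stabilization is -1.6Δₒ = -1.6 × 335 = -536 kJ/mol.
Relative to high-spin t2g^3 e_g^1 (0 paired), the low-spin configuration has 1 additional pair, contributing +1 × 218 = +218 kJ/mol.
Net CFSE = -536 + 218 = -318 kJ/mol.

-318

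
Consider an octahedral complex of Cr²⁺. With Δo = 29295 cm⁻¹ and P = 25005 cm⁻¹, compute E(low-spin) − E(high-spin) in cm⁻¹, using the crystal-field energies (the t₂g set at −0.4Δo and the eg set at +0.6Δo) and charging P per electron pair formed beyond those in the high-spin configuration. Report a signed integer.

-4290

Cr is in group 6, so Cr²⁺ is d⁴ (6 − 2 = 4).
High-spin d⁴ fills as t₂g³ eg¹ with CFSE 3(−0.4) + 1(+0.6) = -0.6Δo = -17577 cm⁻¹.
For low-spin the configuration is t₂g⁴ eg⁰: orbital energy -1.6 × 29295 = -46872 cm⁻¹, and 1 additional pair relative to high-spin adds 25005 cm⁻¹, giving -21867 cm⁻¹.
The difference is -21867 − (-17577) = -4290 cm⁻¹, so low-spin lies lower.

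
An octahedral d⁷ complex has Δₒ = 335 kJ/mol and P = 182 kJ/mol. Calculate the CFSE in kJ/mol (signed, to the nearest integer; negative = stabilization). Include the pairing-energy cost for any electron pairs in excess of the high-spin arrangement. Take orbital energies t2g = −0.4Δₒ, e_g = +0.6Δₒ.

-421

Δₒ > P, so pairing is preferred: the ground state is low-spin.
Configuration: t2g^6 e_g^1.
Orbital CFSE = -1.8Δₒ = -1.8 × 335 = -603 kJ/mol.
Excess pairs vs high-spin: 3 − 2 = 1; pairing cost = +182 kJ/mol.
Net CFSE = -603 + 182 = -421 kJ/mol.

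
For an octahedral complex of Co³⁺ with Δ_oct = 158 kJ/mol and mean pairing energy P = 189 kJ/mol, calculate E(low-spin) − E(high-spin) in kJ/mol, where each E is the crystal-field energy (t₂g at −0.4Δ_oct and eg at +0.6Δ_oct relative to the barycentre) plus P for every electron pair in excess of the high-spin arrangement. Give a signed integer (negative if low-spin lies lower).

Co sits in group 9; removing 3 electrons leaves Co³⁺ with 9 − 3 = 6 d electrons.
High-spin d⁶ fills as t₂g⁴ eg² with CFSE 4(−0.4) + 2(+0.6) = -0.4Δ_oct = -63 kJ/mol.
Low-spin t₂g⁶ eg⁰ gives -2.4Δ_oct = -379 kJ/mol, but forming 2 extra pairs costs 2P = 378 kJ/mol, so E(LS) = -379 + 378 = -1 kJ/mol.
E(LS) − E(HS) = -1 − (-63) = 62 kJ/mol.

62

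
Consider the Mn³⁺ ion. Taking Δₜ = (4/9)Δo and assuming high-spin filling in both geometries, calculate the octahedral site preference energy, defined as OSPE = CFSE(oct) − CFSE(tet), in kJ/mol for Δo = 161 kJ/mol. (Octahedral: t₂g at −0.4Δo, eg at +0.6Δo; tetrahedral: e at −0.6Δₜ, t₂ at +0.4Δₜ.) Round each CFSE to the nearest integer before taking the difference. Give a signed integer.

Mn³⁺: group 7, so d-count = 7 − 3 = 4.
Octahedral high-spin t2g^3 e_g^1: CFSE = -0.6 × 161 = -97 kJ/mol.
In a tetrahedral site the filling is e^2 t2^2: CFSE(tet) = -0.4Δₜ = -0.4 × (4/9)(161) = -29 kJ/mol.
Subtracting, OSPE = -97 − (-29) = -68 kJ/mol.

-68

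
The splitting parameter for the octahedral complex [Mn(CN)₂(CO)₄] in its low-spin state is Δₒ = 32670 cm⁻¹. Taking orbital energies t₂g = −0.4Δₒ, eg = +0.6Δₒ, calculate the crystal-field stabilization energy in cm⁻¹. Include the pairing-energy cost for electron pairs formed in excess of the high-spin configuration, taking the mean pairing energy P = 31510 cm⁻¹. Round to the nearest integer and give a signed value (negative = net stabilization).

-2320

Ligand charges: 2×(-1) from CN⁻ and 4×(+0) from CO sum to -2; with overall charge +0, Mn is +2.
Mn sits in group 7; removing 2 electrons leaves Mn²⁺ with 7 − 2 = 5 d electrons.
Electron filling gives t₂g⁵ eg⁰.
The orbital stabilization is -2.0Δₒ = -2.0 × 32670 = -65340 cm⁻¹.
Pairing penalty: 2 pairs vs 0 in the high-spin reference → 2 extra × P = 63020 cm⁻¹.
Overall CFSE = -65340 + 63020 = -2320 cm⁻¹.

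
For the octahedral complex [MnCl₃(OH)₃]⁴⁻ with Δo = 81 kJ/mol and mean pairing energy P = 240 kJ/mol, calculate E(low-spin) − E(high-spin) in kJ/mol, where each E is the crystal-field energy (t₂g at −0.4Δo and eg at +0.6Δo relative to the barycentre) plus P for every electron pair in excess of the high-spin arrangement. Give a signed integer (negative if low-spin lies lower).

Ligand charges: 3×(-1) from Cl⁻ and 3×(-1) from OH⁻ sum to -6; with overall charge -4, Mn is +2.
Mn²⁺: group 7, so d-count = 7 − 2 = 5.
High-spin: t₂g³ eg², CFSE = 0.0Δo = 0 kJ/mol.
Low-spin t₂g⁵ eg⁰ gives -2.0Δo = -162 kJ/mol, but forming 2 extra pairs costs 2P = 480 kJ/mol, so E(LS) = -162 + 480 = 318 kJ/mol.
The difference is 318 − (0) = 318 kJ/mol, so high-spin lies lower.

318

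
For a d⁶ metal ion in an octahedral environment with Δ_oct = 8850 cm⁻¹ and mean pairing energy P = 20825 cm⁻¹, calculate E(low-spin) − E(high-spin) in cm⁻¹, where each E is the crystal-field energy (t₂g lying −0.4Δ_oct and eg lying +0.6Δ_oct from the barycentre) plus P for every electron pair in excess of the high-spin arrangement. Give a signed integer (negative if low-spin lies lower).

In the high-spin limit (t₂g⁴ eg²) the orbital term is -0.4Δ_oct = -3540 cm⁻¹, with no excess pairing.
Low-spin t₂g⁶ eg⁰ gives -2.4Δ_oct = -21240 cm⁻¹, but forming 2 extra pairs costs 2P = 41650 cm⁻¹, so E(LS) = -21240 + 41650 = 20410 cm⁻¹.
The difference is 20410 − (-3540) = 23950 cm⁻¹, so high-spin lies lower.

23950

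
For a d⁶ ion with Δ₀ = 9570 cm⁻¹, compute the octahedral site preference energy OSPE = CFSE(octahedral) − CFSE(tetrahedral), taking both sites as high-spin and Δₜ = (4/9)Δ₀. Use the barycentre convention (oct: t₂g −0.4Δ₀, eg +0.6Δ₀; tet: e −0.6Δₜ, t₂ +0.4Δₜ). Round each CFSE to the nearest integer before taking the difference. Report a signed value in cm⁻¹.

-1276

Octahedral (high-spin): t₂g⁴ eg², CFSE = 4(−0.4) + 2(+0.6) = -0.4Δ₀ = -0.4 × 9570 = -3828 cm⁻¹.
Tetrahedral: e³ t₂³, CFSE = 3(−0.6) + 3(+0.4) = -0.6Δₜ = -0.6 × (4/9) × 9570 = -2552 cm⁻¹.
Subtracting, OSPE = -3828 − (-2552) = -1276 cm⁻¹.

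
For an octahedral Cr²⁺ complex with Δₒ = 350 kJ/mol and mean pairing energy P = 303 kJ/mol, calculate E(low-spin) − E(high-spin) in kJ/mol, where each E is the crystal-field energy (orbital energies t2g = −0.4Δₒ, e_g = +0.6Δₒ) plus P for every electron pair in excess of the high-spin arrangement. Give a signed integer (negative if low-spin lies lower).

-47

Group 6 minus oxidation state +2 gives a d⁴ configuration for Cr²⁺.
In the high-spin limit (t2g^3 e_g^1) the orbital term is -0.6Δₒ = -210 kJ/mol, with no excess pairing.
Low-spin: t2g^4 e_g^0, orbital CFSE = -1.6Δₒ = -560 kJ/mol; plus 1 excess pair × P = +303 kJ/mol; total -257 kJ/mol.
The difference is -257 − (-210) = -47 kJ/mol, so low-spin lies lower.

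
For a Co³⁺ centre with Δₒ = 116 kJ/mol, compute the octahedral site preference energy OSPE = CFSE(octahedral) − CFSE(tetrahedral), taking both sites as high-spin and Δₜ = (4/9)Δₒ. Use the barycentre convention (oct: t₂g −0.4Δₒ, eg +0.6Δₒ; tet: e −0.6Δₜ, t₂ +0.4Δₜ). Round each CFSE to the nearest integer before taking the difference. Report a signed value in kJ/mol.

-15

Co³⁺: group 9, so d-count = 9 − 3 = 6.
Octahedral (high-spin): t2g^4 e_g^2, CFSE = 4(−0.4) + 2(+0.6) = -0.4Δₒ = -0.4 × 116 = -46 kJ/mol.
Tetrahedral e^3 t2^3 gives -0.6Δₜ = -0.6 × (4/9) × 116 = -31 kJ/mol.
Subtracting, OSPE = -46 − (-31) = -15 kJ/mol.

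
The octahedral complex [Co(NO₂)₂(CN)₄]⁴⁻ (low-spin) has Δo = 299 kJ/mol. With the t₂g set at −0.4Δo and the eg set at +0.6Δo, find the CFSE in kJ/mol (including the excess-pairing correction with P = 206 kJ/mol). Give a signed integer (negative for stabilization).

-332

Ligand charges: 2×(-1) from NO₂⁻ and 4×(-1) from CN⁻ sum to -6; with overall charge -4, Co is +2.
Co²⁺: group 9, so d-count = 9 − 2 = 7.
The d⁷ electrons fill as t₂g⁶ eg¹.
Orbital CFSE = 6(-0.4) + 1(0.6) = -1.8Δo = -1.8 × 299 = -538 kJ/mol.
Relative to high-spin t₂g⁵ eg² (2 paired), the low-spin configuration has 1 additional pair, contributing +1 × 206 = +206 kJ/mol.
Overall CFSE = -538 + 206 = -332 kJ/mol.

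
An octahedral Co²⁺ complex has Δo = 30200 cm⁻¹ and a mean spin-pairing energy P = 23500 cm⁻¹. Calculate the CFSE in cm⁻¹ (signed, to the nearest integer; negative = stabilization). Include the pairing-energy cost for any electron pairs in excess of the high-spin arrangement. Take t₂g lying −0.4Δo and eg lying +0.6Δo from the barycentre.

Co²⁺: group 9, so d-count = 9 − 2 = 7.
Here Δo > P (30200 > 23500), so the low-spin state is favoured.
That gives t₂g⁶ eg¹.
Orbital CFSE = -1.8Δo = -1.8 × 30200 = -54360 cm⁻¹.
Excess pairs vs high-spin: 3 − 2 = 1; pairing cost = +23500 cm⁻¹.
Net CFSE = -54360 + 23500 = -30860 cm⁻¹.

-30860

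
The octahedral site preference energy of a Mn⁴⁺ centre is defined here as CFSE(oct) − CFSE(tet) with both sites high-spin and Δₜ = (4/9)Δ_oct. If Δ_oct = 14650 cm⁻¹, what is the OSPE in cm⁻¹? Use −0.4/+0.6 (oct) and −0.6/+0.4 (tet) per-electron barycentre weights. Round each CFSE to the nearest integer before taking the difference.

-12371

Mn is in group 7, so Mn⁴⁺ is d³ (7 − 4 = 3).
In an octahedral site d³ (HS) is t₂g³ eg⁰, giving CFSE(oct) = -1.2Δ_oct = -17580 cm⁻¹.
In a tetrahedral site the filling is e² t₂¹: CFSE(tet) = -0.8Δₜ = -0.8 × (4/9)(14650) = -5209 cm⁻¹.
OSPE = -17580 − (-5209) = -12371 cm⁻¹.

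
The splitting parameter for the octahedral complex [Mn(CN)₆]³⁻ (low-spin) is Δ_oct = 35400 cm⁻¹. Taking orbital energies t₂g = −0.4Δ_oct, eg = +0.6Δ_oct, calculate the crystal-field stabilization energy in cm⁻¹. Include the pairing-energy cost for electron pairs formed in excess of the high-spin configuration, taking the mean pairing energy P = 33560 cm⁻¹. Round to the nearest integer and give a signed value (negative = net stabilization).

Each CN⁻ contributes -1; 6 × (-1) = -6. With overall charge -3, Mn is in the +3 oxidation state.
Group 7 minus oxidation state +3 gives a d⁴ configuration for Mn³⁺.
Electron filling gives t₂g⁴ eg⁰.
CFSE(orbital) = 4×(-0.4Δ_oct) + 0×(0.6Δ_oct) = -1.6Δ_oct; with Δ_oct = 35400 cm⁻¹ that is -56640 cm⁻¹.
Pairing penalty: 1 pair vs 0 in the high-spin reference → 1 extra × P = 33560 cm⁻¹.
Net CFSE = -56640 + 33560 = -23080 cm⁻¹.

-23080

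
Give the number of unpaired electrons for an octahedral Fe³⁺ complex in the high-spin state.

Fe³⁺: group 8, so d-count = 8 − 3 = 5.
Configuration: t₂g³ eg², giving 5 unpaired electrons.

5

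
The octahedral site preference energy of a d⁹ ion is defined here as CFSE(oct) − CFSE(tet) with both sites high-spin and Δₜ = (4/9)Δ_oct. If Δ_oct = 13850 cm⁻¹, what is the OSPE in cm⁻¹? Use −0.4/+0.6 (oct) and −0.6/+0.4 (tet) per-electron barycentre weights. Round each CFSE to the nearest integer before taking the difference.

-5848

Octahedral high-spin t₂g⁶ eg³: CFSE = -0.6 × 13850 = -8310 cm⁻¹.
In a tetrahedral site the filling is e⁴ t₂⁵: CFSE(tet) = -0.4Δₜ = -0.4 × (4/9)(13850) = -2462 cm⁻¹.
OSPE = CFSE(oct) − CFSE(tet) = -8310 − (-2462) = -5848 cm⁻¹.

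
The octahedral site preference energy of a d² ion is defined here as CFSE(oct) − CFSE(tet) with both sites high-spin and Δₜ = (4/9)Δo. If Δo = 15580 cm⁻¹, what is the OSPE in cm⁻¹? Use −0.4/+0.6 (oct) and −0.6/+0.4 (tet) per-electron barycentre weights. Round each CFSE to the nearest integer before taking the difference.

Octahedral (high-spin): t₂g² eg⁰, CFSE = 2(−0.4) + 0(+0.6) = -0.8Δo = -0.8 × 15580 = -12464 cm⁻¹.
In a tetrahedral site the filling is e² t₂⁰: CFSE(tet) = -1.2Δₜ = -1.2 × (4/9)(15580) = -8309 cm⁻¹.
Subtracting, OSPE = -12464 − (-8309) = -4155 cm⁻¹.

-4155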